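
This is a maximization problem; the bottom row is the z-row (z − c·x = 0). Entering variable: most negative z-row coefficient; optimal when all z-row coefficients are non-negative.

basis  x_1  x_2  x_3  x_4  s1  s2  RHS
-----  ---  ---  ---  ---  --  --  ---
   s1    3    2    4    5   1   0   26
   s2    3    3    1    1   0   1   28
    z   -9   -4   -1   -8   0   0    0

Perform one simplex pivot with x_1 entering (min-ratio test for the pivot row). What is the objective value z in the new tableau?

78

Ratio test on column x_1 — row 1: 26/3 = 26/3; row 2: 28/3 = 28/3. Minimum is 26/3 at row 1 (s1 leaves); pivot element 3.
Pivot on row 1; the z-row RHS becomes 0 − (-9)·(26/3) = 78.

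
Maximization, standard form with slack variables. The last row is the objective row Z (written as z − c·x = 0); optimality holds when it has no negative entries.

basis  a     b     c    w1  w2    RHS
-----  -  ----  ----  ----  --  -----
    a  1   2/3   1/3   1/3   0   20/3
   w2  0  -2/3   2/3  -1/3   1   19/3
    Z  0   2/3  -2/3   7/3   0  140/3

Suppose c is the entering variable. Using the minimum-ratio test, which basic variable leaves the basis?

Column c entries and ratios — a: (20/3)/(1/3) = 20; w2: (19/3)/(2/3) = 19/2.
Smallest ratio is 19/2 in the row of w2, so w2 leaves.

w2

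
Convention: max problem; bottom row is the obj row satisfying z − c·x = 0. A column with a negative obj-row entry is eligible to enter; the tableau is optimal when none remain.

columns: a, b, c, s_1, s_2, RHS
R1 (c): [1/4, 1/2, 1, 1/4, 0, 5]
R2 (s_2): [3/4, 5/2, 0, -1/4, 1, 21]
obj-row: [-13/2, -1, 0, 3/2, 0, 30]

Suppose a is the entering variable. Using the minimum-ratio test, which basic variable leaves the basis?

c

Column a entries and ratios — c: 5/(1/4) = 20; s_2: 21/(3/4) = 28.
Smallest ratio is 20 in the row of c, so c leaves.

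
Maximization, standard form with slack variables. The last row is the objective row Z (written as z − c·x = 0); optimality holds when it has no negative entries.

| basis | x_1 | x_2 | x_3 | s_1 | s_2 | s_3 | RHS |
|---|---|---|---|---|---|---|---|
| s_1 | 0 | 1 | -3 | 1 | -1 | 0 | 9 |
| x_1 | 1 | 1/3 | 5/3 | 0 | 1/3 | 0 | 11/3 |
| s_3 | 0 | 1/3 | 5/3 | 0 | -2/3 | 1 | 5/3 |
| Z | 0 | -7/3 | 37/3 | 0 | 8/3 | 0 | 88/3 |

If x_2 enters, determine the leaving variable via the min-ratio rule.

Column x_2 entries and ratios — s_1: 9/1 = 9; x_1: (11/3)/(1/3) = 11; s_3: (5/3)/(1/3) = 5.
Smallest ratio is 5 in the row of s_3, so s_3 leaves.

s_3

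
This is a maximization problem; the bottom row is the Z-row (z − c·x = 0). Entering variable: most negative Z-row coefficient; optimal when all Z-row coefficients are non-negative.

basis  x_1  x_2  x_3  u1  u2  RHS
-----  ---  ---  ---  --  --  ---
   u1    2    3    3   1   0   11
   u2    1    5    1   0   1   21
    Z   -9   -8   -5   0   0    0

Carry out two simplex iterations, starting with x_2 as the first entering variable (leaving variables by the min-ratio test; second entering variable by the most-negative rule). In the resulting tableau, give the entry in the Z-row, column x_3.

Ratio test on column x_2 — row 1: 11/3 = 11/3; row 2: 21/5 = 21/5. Minimum is 11/3 at row 1 (u1 leaves); pivot element 3.
Divide row 1 by 3; eliminate column x_2 from the other rows.
Second iteration: most negative Z-row entry is -11/3 in column x_1, so x_1 enters.
Ratio test on column x_1 — row 1: (11/3)/(2/3) = 11/2; row 2: entry -7/3 ≤ 0. Minimum is 11/2 at row 1 (x_2 leaves); pivot element 2/3.
Divide row 1 by 2/3; eliminate column x_1 from the other rows.
After both pivots, the entry at the Z-row, column x_3 is 17/2.

17/2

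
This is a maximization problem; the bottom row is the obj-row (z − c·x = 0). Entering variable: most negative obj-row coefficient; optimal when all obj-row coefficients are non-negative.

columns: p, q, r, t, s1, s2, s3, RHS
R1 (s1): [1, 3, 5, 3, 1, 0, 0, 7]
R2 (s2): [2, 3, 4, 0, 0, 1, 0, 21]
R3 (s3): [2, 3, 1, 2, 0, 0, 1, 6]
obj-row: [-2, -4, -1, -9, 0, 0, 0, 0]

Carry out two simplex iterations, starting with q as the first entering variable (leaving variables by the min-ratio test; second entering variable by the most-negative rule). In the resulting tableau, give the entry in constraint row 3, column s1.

-2/3

Ratio test on column q — row 1: 7/3 = 7/3; row 2: 21/3 = 7; row 3: 6/3 = 2. Minimum is 2 at row 3 (s3 leaves); pivot element 3.
Divide row 3 by 3; eliminate column q from the other rows.
Second iteration: most negative obj-row entry is -19/3 in column t, so t enters.
Ratio test on column t — row 1: 1/1 = 1; row 2: entry -2 ≤ 0; row 3: 2/(2/3) = 3. Minimum is 1 at row 1 (s1 leaves); pivot element 1.
Divide row 1 by 1; eliminate column t from the other rows.
After both pivots, the entry at constraint row 3, column s1 is -2/3.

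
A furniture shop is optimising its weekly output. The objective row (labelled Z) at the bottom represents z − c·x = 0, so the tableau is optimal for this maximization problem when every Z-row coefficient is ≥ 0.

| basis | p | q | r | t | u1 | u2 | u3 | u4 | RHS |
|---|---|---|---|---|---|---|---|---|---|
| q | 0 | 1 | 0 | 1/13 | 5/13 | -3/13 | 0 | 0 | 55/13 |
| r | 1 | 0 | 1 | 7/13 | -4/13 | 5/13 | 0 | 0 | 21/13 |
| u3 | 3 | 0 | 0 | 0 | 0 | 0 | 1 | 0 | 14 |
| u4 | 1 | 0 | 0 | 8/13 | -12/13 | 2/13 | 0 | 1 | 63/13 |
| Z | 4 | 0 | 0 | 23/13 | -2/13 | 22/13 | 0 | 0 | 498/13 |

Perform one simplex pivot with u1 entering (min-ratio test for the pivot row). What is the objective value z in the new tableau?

Ratio test on column u1 — row 1: (55/13)/(5/13) = 11; row 2: entry -4/13 ≤ 0; row 3: entry 0 ≤ 0; row 4: entry -12/13 ≤ 0. Minimum is 11 at row 1 (q leaves); pivot element 5/13.
Pivot on row 1; the Z-row RHS becomes 498/13 − (-2/13)·11 = 40.

40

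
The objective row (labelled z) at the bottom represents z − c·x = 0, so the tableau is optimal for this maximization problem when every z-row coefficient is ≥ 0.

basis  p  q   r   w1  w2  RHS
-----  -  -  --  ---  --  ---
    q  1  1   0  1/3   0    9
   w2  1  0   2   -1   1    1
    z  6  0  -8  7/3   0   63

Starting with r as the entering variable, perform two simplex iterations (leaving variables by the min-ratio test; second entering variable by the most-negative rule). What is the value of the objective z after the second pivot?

Ratio test on column r — row 1: entry 0 ≤ 0; row 2: 1/2 = 1/2. Minimum is 1/2 at row 2 (w2 leaves); pivot element 2.
Pivot on row 2; the z-row RHS becomes 63 − (-8)·(1/2) = 67.
Next entering variable (most negative z-row entry -5/3): w1.
Ratio test on column w1 — row 1: 9/(1/3) = 27; row 2: entry -1/2 ≤ 0. Minimum is 27 at row 1 (q leaves); pivot element 1/3.
After the second pivot the z-row RHS is 67 − (-5/3)·27 = 112.

112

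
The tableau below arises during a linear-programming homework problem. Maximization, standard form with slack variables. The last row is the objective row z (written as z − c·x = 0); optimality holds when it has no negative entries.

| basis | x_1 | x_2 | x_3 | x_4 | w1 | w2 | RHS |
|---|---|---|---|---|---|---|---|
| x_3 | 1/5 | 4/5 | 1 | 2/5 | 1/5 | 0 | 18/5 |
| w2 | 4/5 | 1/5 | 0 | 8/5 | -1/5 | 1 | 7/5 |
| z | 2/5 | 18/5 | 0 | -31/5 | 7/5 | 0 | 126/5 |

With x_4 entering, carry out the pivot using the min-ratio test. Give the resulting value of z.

245/8

Ratio test on column x_4 — row 1: (18/5)/(2/5) = 9; row 2: (7/5)/(8/5) = 7/8. Minimum is 7/8 at row 2 (w2 leaves); pivot element 8/5.
Pivot on row 2; the z-row RHS becomes 126/5 − (-31/5)·(7/8) = 245/8.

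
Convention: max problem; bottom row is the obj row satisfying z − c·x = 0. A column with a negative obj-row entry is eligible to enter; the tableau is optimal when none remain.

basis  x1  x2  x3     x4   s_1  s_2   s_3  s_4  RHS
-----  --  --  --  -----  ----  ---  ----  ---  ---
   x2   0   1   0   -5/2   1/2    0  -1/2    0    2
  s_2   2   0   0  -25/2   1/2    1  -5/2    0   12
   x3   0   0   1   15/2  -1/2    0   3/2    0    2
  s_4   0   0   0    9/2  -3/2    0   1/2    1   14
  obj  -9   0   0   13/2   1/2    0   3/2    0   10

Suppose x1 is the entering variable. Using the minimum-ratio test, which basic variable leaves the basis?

Column x1 entries and ratios — x2: 0 ≤ 0, skip; s_2: 12/2 = 6; x3: 0 ≤ 0, skip; s_4: 0 ≤ 0, skip.
Smallest ratio is 6 in the row of s_2, so s_2 leaves.

s_2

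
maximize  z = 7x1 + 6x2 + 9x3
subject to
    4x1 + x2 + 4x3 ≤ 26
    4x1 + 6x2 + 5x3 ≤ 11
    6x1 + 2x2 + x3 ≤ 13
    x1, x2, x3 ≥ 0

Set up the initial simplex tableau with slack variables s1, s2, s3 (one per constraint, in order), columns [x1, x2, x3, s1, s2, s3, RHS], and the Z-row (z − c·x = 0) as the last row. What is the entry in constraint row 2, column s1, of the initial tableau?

Slack s1 belongs to constraint 1; its column is the unit vector e_1, so the entry in row 2 is 0.

0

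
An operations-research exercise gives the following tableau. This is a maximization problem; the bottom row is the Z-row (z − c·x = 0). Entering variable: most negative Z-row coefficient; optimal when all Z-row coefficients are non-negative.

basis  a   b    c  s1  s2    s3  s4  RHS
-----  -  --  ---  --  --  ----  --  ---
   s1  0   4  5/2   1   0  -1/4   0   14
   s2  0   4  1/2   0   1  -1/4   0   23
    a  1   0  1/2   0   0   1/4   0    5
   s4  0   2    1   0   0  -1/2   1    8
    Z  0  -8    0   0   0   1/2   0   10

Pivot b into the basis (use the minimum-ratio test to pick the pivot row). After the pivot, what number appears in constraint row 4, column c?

-1/4

Ratio test on column b — row 1: 14/4 = 7/2; row 2: 23/4 = 23/4; row 3: entry 0 ≤ 0; row 4: 8/2 = 4. Minimum is 7/2 at row 1 (s1 leaves); pivot element 4.
Divide row 1 by 4; eliminate column b from the other rows.
Row 4 update in column c: 1 − 2·(5/8) = -1/4.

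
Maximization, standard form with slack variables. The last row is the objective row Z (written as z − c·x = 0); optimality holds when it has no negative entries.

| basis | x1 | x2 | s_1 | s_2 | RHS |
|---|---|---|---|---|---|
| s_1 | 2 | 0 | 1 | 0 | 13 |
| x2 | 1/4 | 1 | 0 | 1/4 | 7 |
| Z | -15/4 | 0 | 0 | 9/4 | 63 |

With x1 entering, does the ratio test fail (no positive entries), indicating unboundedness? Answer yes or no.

Column x1 has positive entries in row(s) 1, 2, so the ratio test bounds it — not unbounded.

no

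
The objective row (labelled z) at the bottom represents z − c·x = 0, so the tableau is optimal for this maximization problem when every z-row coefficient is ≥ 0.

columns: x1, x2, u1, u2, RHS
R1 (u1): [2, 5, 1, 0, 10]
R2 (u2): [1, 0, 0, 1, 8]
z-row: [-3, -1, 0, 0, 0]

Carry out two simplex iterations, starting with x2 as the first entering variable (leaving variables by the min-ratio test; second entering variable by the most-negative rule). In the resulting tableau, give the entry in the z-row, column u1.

Ratio test on column x2 — row 1: 10/5 = 2; row 2: entry 0 ≤ 0. Minimum is 2 at row 1 (u1 leaves); pivot element 5.
Divide row 1 by 5; eliminate column x2 from the other rows.
Second iteration: most negative z-row entry is -13/5 in column x1, so x1 enters.
Ratio test on column x1 — row 1: 2/(2/5) = 5; row 2: 8/1 = 8. Minimum is 5 at row 1 (x2 leaves); pivot element 2/5.
Divide row 1 by 2/5; eliminate column x1 from the other rows.
After both pivots, the entry at the z-row, column u1 is 3/2.

3/2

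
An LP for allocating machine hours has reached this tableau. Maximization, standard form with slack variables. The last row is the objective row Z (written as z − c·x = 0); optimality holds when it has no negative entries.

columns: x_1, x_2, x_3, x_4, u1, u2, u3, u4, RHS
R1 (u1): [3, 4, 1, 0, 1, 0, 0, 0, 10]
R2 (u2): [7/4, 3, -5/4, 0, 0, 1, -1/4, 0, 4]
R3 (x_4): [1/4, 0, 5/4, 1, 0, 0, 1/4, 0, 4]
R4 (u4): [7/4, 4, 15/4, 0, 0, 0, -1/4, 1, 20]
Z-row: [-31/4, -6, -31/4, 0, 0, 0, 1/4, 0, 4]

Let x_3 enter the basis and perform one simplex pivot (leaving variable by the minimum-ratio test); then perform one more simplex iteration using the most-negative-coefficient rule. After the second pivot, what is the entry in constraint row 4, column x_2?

Ratio test on column x_3 — row 1: 10/1 = 10; row 2: entry -5/4 ≤ 0; row 3: 4/(5/4) = 16/5; row 4: 20/(15/4) = 16/3. Minimum is 16/5 at row 3 (x_4 leaves); pivot element 5/4.
Divide row 3 by 5/4; eliminate column x_3 from the other rows.
Second iteration: most negative Z-row entry is -31/5 in column x_1, so x_1 enters.
Ratio test on column x_1 — row 1: (34/5)/(14/5) = 17/7; row 2: 8/2 = 4; row 3: (16/5)/(1/5) = 16; row 4: 8/1 = 8. Minimum is 17/7 at row 1 (u1 leaves); pivot element 14/5.
Divide row 1 by 14/5; eliminate column x_1 from the other rows.
After both pivots, the entry at constraint row 4, column x_2 is 18/7.

18/7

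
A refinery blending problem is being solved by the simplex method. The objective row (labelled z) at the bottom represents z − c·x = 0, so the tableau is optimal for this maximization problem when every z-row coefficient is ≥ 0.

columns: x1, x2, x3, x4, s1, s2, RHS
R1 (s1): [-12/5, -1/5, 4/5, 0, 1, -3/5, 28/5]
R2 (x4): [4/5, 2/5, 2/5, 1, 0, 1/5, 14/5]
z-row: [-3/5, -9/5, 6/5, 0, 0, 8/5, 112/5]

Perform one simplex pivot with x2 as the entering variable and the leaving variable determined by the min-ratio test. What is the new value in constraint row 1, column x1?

-2

Ratio test on column x2 — row 1: entry -1/5 ≤ 0; row 2: (14/5)/(2/5) = 7. Minimum is 7 at row 2 (x4 leaves); pivot element 2/5.
Divide row 2 by 2/5; eliminate column x2 from the other rows.
Row 1 update in column x1: -12/5 − (-1/5)·2 = -2.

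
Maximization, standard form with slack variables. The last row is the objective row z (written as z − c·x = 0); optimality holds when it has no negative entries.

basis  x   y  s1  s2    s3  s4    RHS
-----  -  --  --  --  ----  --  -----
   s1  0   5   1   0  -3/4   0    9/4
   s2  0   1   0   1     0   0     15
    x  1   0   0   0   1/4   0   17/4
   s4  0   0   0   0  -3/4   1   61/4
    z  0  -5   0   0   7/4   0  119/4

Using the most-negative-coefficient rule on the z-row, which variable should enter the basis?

y

Negative z-row entries: y: -5.
The most negative is -5 in column y, so y enters.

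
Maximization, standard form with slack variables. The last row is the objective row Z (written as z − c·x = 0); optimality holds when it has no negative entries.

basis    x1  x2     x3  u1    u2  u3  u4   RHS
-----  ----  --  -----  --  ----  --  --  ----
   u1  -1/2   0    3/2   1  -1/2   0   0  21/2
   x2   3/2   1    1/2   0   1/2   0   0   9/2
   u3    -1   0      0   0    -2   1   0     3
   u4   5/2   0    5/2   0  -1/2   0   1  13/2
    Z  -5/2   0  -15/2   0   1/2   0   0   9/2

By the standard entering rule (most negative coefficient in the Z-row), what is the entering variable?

Negative Z-row entries: x1: -5/2, x3: -15/2.
The most negative is -15/2 in column x3, so x3 enters.

x3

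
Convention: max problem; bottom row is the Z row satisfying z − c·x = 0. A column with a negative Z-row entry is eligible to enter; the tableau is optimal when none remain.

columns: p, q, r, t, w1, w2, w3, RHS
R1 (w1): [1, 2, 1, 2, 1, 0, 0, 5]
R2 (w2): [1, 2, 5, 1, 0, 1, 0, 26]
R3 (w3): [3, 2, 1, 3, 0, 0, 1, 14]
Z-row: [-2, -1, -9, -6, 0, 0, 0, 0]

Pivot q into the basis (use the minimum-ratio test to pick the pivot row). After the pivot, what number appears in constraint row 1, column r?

1/2

Ratio test on column q — row 1: 5/2 = 5/2; row 2: 26/2 = 13; row 3: 14/2 = 7. Minimum is 5/2 at row 1 (w1 leaves); pivot element 2.
Divide row 1 by 2; eliminate column q from the other rows.
In the new row 1, the r entry is the old entry divided by the pivot: 1/2 = 1/2.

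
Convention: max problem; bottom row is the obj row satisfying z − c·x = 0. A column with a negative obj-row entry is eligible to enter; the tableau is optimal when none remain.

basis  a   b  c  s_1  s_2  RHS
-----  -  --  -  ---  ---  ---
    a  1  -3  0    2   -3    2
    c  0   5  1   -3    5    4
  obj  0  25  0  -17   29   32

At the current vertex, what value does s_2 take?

s_2 is not in the basis, so in the current basic feasible solution s_2 = 0.

0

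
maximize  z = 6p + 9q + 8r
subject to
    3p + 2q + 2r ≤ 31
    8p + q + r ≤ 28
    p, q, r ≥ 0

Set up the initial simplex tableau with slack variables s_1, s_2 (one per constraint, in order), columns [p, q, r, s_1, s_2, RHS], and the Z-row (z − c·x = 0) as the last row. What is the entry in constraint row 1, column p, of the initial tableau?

Constraint 1 has coefficient 3 on p.

3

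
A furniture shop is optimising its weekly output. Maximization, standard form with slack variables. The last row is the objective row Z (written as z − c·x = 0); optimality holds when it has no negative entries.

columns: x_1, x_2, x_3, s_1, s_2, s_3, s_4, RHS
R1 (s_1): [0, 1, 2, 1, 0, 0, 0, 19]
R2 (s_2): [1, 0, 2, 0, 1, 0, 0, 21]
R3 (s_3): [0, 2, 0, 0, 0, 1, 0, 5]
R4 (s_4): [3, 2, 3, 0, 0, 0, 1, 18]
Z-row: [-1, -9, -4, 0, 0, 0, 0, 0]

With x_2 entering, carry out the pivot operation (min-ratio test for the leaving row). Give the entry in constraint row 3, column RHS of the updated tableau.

5/2

Ratio test on column x_2 — row 1: 19/1 = 19; row 2: entry 0 ≤ 0; row 3: 5/2 = 5/2; row 4: 18/2 = 9. Minimum is 5/2 at row 3 (s_3 leaves); pivot element 2.
Divide row 3 by 2; eliminate column x_2 from the other rows.
In the new row 3, the RHS entry is the old entry divided by the pivot: 5/2 = 5/2.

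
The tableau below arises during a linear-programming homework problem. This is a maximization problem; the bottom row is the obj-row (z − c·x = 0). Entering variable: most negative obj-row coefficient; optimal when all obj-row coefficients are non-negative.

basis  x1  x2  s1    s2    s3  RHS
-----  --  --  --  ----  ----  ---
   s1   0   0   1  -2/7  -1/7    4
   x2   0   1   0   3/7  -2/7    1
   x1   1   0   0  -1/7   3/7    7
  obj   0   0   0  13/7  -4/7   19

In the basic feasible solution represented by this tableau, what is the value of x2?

x2 is basic (row 2); its value is the RHS of that row, 1.

1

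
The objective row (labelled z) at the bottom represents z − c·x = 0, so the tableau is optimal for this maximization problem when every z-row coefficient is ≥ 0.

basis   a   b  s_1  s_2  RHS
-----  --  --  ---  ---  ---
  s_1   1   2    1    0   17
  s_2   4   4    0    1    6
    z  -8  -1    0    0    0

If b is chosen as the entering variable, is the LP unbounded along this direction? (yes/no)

Column b has positive entries in row(s) 1, 2, so the ratio test bounds it — not unbounded.

no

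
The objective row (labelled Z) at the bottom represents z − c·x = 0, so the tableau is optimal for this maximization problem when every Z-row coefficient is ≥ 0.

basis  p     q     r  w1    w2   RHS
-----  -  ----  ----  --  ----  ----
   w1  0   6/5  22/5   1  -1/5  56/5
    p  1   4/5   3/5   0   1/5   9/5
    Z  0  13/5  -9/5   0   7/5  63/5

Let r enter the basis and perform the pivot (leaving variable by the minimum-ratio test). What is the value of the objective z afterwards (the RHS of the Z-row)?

Ratio test on column r — row 1: (56/5)/(22/5) = 28/11; row 2: (9/5)/(3/5) = 3. Minimum is 28/11 at row 1 (w1 leaves); pivot element 22/5.
Pivot on row 1; the Z-row RHS becomes 63/5 − (-9/5)·(28/11) = 189/11.

189/11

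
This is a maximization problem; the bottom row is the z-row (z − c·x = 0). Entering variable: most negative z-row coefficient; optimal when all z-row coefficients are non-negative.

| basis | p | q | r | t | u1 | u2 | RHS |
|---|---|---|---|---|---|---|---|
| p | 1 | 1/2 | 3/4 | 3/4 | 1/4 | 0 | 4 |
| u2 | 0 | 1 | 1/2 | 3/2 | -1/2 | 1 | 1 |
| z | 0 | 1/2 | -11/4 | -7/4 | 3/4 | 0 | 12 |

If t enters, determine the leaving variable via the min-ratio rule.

u2

Column t entries and ratios — p: 4/(3/4) = 16/3; u2: 1/(3/2) = 2/3.
Smallest ratio is 2/3 in the row of u2, so u2 leaves.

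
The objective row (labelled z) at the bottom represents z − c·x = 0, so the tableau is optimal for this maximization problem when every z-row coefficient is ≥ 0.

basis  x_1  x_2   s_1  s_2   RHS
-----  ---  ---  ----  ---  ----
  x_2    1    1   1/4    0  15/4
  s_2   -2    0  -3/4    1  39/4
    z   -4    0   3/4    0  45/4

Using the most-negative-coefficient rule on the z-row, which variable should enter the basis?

Negative z-row entries: x_1: -4.
The most negative is -4 in column x_1, so x_1 enters.

x_1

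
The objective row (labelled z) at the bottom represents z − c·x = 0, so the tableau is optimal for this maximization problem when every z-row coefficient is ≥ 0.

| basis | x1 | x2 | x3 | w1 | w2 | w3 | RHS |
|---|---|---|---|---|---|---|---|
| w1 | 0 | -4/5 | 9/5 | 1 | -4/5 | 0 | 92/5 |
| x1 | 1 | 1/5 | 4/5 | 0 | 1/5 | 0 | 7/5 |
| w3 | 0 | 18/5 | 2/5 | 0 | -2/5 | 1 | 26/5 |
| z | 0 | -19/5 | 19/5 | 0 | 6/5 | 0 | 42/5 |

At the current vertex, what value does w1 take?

92/5

w1 is basic (row 1); its value is the RHS of that row, 92/5.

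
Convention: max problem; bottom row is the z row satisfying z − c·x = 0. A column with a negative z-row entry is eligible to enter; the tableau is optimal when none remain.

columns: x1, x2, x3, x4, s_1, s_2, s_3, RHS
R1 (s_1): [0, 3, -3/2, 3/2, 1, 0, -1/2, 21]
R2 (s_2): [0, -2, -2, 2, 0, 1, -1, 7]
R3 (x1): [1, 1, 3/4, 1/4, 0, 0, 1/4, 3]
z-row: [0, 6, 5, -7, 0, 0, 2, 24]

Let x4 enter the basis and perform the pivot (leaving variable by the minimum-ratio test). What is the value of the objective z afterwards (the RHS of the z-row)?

Ratio test on column x4 — row 1: 21/(3/2) = 14; row 2: 7/2 = 7/2; row 3: 3/(1/4) = 12. Minimum is 7/2 at row 2 (s_2 leaves); pivot element 2.
Pivot on row 2; the z-row RHS becomes 24 − (-7)·(7/2) = 97/2.

97/2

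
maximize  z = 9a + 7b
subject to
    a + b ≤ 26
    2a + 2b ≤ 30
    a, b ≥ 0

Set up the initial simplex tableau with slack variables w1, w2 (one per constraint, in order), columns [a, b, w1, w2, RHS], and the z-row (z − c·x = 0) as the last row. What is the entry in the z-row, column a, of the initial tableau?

-9

The z-row carries the negated objective coefficients: the a entry is -9.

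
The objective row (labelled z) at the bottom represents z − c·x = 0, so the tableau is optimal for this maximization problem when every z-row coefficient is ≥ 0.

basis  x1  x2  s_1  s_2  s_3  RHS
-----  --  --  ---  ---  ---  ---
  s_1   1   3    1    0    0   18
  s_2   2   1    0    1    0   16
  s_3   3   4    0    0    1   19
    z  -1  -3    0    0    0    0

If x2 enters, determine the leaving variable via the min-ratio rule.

s_3

Column x2 entries and ratios — s_1: 18/3 = 6; s_2: 16/1 = 16; s_3: 19/4 = 19/4.
Smallest ratio is 19/4 in the row of s_3, so s_3 leaves.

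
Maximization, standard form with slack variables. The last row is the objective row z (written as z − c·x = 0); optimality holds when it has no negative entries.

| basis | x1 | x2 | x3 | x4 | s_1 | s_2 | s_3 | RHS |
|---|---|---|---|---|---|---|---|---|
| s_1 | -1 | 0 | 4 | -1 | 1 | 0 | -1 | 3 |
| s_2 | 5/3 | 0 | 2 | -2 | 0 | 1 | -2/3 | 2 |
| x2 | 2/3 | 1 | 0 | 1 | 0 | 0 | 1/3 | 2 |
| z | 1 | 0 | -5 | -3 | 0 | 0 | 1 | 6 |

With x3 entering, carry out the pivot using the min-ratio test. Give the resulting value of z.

39/4

Ratio test on column x3 — row 1: 3/4 = 3/4; row 2: 2/2 = 1; row 3: entry 0 ≤ 0. Minimum is 3/4 at row 1 (s_1 leaves); pivot element 4.
Pivot on row 1; the z-row RHS becomes 6 − (-5)·(3/4) = 39/4.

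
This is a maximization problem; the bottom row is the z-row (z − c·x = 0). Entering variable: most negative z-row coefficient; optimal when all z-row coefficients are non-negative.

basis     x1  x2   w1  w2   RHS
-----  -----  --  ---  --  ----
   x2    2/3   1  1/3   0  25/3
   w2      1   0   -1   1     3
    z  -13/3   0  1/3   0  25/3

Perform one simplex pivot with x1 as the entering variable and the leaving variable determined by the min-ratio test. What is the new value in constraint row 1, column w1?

1

Ratio test on column x1 — row 1: (25/3)/(2/3) = 25/2; row 2: 3/1 = 3. Minimum is 3 at row 2 (w2 leaves); pivot element 1.
Divide row 2 by 1; eliminate column x1 from the other rows.
Row 1 update in column w1: 1/3 − (2/3)·(-1) = 1.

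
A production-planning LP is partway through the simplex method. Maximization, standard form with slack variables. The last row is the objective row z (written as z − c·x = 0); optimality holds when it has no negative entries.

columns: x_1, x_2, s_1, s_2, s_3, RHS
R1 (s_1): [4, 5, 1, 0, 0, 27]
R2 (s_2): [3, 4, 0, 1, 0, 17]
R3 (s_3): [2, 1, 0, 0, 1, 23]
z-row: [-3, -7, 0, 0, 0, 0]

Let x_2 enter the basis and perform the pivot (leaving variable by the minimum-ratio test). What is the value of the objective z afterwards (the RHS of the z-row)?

119/4

Ratio test on column x_2 — row 1: 27/5 = 27/5; row 2: 17/4 = 17/4; row 3: 23/1 = 23. Minimum is 17/4 at row 2 (s_2 leaves); pivot element 4.
Pivot on row 2; the z-row RHS becomes 0 − (-7)·(17/4) = 119/4.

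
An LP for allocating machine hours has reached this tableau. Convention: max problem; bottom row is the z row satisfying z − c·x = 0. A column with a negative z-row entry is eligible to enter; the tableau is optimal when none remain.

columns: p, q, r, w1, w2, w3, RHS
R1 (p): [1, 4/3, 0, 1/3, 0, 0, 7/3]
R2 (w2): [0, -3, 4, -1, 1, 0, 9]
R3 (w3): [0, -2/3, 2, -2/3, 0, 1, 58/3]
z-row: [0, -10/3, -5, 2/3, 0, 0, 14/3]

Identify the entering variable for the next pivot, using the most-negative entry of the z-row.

Negative z-row entries: q: -10/3, r: -5.
The most negative is -5 in column r, so r enters.

r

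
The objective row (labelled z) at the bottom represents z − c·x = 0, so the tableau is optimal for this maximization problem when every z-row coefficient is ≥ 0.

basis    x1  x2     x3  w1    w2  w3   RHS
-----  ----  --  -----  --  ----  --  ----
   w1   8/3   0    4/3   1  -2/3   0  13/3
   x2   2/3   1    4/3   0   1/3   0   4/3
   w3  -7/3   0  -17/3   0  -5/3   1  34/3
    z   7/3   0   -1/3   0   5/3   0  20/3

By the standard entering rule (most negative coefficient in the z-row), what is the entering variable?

Negative z-row entries: x3: -1/3.
The most negative is -1/3 in column x3, so x3 enters.

x3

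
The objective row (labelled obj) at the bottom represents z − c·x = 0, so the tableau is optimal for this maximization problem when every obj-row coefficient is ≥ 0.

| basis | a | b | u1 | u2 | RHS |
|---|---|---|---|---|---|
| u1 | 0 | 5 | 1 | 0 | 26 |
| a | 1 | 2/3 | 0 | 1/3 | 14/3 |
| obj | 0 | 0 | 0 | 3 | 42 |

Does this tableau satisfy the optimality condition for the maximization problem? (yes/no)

yes

Every obj-row coefficient is ≥ 0, so the tableau is optimal.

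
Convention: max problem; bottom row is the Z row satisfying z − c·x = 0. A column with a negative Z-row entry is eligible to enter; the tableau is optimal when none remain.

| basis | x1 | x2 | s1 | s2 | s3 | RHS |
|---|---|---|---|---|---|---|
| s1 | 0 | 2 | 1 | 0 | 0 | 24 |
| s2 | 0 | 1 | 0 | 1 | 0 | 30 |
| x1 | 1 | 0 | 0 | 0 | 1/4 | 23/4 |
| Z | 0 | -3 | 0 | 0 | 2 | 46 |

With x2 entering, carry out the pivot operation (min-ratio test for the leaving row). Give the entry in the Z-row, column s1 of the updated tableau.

3/2

Ratio test on column x2 — row 1: 24/2 = 12; row 2: 30/1 = 30; row 3: entry 0 ≤ 0. Minimum is 12 at row 1 (s1 leaves); pivot element 2.
Divide row 1 by 2; eliminate column x2 from the other rows.
Z-row update in column s1: 0 − (-3)·(1/2) = 3/2.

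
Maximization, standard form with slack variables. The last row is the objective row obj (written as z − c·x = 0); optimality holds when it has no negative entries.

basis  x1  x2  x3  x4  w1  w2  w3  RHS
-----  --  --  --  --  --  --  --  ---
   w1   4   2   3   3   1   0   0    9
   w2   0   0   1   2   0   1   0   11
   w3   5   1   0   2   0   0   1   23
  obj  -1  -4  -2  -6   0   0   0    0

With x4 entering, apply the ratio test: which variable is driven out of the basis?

Column x4 entries and ratios — w1: 9/3 = 3; w2: 11/2 = 11/2; w3: 23/2 = 23/2.
Smallest ratio is 3 in the row of w1, so w1 leaves.

w1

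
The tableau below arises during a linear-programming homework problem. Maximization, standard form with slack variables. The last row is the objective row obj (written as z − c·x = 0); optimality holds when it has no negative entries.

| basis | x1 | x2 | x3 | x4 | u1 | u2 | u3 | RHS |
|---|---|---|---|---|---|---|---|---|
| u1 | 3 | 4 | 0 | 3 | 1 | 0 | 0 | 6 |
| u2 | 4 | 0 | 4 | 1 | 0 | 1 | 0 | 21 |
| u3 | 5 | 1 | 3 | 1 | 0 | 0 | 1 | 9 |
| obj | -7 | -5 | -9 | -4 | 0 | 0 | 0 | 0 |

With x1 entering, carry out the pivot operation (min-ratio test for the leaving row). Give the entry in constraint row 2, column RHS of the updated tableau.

69/5

Ratio test on column x1 — row 1: 6/3 = 2; row 2: 21/4 = 21/4; row 3: 9/5 = 9/5. Minimum is 9/5 at row 3 (u3 leaves); pivot element 5.
Divide row 3 by 5; eliminate column x1 from the other rows.
Row 2 update in column RHS: 21 − 4·(9/5) = 69/5.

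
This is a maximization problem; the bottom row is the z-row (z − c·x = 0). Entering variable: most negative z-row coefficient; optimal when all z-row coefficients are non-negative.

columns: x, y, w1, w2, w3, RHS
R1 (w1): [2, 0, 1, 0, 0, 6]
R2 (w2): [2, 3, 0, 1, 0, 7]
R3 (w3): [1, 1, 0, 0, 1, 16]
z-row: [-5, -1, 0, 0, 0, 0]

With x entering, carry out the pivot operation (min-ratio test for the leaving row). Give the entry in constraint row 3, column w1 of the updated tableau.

-1/2

Ratio test on column x — row 1: 6/2 = 3; row 2: 7/2 = 7/2; row 3: 16/1 = 16. Minimum is 3 at row 1 (w1 leaves); pivot element 2.
Divide row 1 by 2; eliminate column x from the other rows.
Row 3 update in column w1: 0 − 1·(1/2) = -1/2.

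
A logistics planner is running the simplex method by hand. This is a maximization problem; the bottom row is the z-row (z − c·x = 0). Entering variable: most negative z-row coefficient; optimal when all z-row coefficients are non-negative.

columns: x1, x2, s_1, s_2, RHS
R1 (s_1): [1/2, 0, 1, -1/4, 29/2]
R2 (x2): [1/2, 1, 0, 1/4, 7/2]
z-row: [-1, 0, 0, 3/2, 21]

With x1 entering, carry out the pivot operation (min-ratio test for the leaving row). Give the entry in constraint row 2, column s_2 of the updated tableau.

Ratio test on column x1 — row 1: (29/2)/(1/2) = 29; row 2: (7/2)/(1/2) = 7. Minimum is 7 at row 2 (x2 leaves); pivot element 1/2.
Divide row 2 by 1/2; eliminate column x1 from the other rows.
In the new row 2, the s_2 entry is the old entry divided by the pivot: (1/4)/(1/2) = 1/2.

1/2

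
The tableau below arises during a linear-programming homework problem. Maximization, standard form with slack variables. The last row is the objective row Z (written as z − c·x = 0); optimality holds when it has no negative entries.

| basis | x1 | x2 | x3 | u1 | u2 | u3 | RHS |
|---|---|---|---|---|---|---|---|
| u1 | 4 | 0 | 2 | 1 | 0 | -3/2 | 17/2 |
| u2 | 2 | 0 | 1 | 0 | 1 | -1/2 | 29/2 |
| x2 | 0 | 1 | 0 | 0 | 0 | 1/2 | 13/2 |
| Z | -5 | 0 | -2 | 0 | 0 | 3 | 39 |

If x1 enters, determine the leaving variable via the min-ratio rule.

Column x1 entries and ratios — u1: (17/2)/4 = 17/8; u2: (29/2)/2 = 29/4; x2: 0 ≤ 0, skip.
Smallest ratio is 17/8 in the row of u1, so u1 leaves.

u1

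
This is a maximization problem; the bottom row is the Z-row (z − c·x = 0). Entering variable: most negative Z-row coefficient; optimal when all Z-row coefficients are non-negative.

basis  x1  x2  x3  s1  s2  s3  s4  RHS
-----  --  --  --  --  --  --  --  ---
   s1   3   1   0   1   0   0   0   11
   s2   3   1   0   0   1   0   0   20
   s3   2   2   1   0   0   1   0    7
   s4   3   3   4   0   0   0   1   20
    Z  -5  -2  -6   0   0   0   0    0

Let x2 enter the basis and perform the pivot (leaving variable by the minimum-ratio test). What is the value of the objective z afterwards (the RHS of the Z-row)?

Ratio test on column x2 — row 1: 11/1 = 11; row 2: 20/1 = 20; row 3: 7/2 = 7/2; row 4: 20/3 = 20/3. Minimum is 7/2 at row 3 (s3 leaves); pivot element 2.
Pivot on row 3; the Z-row RHS becomes 0 − (-2)·(7/2) = 7.

7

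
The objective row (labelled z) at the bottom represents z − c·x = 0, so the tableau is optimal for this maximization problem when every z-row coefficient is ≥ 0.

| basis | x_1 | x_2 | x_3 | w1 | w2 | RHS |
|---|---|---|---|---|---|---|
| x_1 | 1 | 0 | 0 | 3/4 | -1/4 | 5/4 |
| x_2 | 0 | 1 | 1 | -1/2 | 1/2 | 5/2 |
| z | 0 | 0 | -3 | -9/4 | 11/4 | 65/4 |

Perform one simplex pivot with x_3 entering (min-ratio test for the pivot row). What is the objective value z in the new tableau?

Ratio test on column x_3 — row 1: entry 0 ≤ 0; row 2: (5/2)/1 = 5/2. Minimum is 5/2 at row 2 (x_2 leaves); pivot element 1.
Pivot on row 2; the z-row RHS becomes 65/4 − (-3)·(5/2) = 95/4.

95/4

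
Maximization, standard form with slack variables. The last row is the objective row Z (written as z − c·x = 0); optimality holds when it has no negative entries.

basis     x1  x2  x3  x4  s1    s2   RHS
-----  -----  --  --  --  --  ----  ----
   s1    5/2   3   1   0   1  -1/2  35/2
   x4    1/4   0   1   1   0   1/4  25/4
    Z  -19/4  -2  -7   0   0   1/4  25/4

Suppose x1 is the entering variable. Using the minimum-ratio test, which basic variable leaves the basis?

s1

Column x1 entries and ratios — s1: (35/2)/(5/2) = 7; x4: (25/4)/(1/4) = 25.
Smallest ratio is 7 in the row of s1, so s1 leaves.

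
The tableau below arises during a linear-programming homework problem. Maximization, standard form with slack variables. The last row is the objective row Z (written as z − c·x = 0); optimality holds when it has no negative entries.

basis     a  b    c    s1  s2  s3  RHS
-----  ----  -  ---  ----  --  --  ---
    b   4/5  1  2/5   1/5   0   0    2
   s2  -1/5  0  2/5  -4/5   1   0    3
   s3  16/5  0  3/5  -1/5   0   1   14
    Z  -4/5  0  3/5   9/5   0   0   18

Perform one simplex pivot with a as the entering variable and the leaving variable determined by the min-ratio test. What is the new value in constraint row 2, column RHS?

7/2

Ratio test on column a — row 1: 2/(4/5) = 5/2; row 2: entry -1/5 ≤ 0; row 3: 14/(16/5) = 35/8. Minimum is 5/2 at row 1 (b leaves); pivot element 4/5.
Divide row 1 by 4/5; eliminate column a from the other rows.
Row 2 update in column RHS: 3 − (-1/5)·(5/2) = 7/2.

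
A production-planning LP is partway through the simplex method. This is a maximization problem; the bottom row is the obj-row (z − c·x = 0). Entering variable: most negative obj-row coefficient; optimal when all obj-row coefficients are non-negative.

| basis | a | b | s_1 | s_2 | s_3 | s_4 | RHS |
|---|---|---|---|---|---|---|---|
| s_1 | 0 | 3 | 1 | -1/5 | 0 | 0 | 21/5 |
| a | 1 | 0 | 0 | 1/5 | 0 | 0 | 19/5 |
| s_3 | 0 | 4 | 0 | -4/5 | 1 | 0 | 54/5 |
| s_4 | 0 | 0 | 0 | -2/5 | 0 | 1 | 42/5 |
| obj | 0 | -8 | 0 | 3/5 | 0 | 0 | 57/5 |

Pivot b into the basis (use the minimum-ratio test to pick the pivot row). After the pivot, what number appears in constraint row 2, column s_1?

Ratio test on column b — row 1: (21/5)/3 = 7/5; row 2: entry 0 ≤ 0; row 3: (54/5)/4 = 27/10; row 4: entry 0 ≤ 0. Minimum is 7/5 at row 1 (s_1 leaves); pivot element 3.
Divide row 1 by 3; eliminate column b from the other rows.
Row 2 update in column s_1: 0 − 0·(1/3) = 0.

0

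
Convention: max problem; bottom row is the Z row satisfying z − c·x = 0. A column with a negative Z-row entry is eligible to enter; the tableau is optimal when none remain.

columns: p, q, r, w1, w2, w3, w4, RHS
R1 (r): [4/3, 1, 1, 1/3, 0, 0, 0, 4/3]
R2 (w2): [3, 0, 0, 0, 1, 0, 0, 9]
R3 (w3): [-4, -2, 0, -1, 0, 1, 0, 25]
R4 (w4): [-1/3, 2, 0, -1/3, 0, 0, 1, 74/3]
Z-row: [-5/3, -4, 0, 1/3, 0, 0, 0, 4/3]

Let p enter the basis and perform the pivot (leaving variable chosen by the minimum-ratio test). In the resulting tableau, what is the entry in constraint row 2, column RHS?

6

Ratio test on column p — row 1: (4/3)/(4/3) = 1; row 2: 9/3 = 3; row 3: entry -4 ≤ 0; row 4: entry -1/3 ≤ 0. Minimum is 1 at row 1 (r leaves); pivot element 4/3.
Divide row 1 by 4/3; eliminate column p from the other rows.
Row 2 update in column RHS: 9 − 3·1 = 6.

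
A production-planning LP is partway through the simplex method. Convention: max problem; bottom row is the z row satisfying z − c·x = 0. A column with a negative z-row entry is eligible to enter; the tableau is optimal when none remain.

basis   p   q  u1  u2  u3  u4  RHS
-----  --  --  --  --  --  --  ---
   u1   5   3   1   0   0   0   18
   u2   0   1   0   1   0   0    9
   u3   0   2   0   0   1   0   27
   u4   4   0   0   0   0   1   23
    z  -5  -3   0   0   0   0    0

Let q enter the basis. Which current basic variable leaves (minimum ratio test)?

u1

Column q entries and ratios — u1: 18/3 = 6; u2: 9/1 = 9; u3: 27/2 = 27/2; u4: 0 ≤ 0, skip.
Smallest ratio is 6 in the row of u1, so u1 leaves.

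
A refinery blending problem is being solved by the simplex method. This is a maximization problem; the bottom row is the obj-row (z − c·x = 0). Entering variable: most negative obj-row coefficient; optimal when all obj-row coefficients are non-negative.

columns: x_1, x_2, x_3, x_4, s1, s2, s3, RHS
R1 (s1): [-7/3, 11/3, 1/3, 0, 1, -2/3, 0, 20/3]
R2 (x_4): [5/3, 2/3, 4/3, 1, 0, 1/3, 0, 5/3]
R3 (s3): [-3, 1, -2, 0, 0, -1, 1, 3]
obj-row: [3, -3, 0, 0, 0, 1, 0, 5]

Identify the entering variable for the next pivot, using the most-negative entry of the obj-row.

x_2

Negative obj-row entries: x_2: -3.
The most negative is -3 in column x_2, so x_2 enters.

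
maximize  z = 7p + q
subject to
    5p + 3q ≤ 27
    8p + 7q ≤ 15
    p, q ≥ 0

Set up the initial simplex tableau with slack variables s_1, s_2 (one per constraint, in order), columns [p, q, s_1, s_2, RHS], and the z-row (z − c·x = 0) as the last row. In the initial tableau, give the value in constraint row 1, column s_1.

1

Slack s_1 belongs to constraint 1; its column is the unit vector e_1, so the entry in row 1 is 1.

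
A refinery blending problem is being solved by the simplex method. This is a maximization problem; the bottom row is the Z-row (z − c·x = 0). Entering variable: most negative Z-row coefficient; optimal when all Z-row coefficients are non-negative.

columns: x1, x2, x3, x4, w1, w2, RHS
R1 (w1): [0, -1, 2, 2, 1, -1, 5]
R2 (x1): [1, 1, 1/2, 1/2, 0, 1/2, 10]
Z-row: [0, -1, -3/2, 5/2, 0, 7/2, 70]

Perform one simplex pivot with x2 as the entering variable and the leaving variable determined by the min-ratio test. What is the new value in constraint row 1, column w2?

Ratio test on column x2 — row 1: entry -1 ≤ 0; row 2: 10/1 = 10. Minimum is 10 at row 2 (x1 leaves); pivot element 1.
Divide row 2 by 1; eliminate column x2 from the other rows.
Row 1 update in column w2: -1 − (-1)·(1/2) = -1/2.

-1/2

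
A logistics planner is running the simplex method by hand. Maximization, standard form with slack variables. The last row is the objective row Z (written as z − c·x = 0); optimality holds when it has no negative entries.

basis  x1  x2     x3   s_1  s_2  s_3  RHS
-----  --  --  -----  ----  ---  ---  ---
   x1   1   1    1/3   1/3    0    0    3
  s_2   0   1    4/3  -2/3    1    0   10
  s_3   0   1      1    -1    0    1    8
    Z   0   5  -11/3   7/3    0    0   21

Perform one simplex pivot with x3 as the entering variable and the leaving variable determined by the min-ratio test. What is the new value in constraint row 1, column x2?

3/4

Ratio test on column x3 — row 1: 3/(1/3) = 9; row 2: 10/(4/3) = 15/2; row 3: 8/1 = 8. Minimum is 15/2 at row 2 (s_2 leaves); pivot element 4/3.
Divide row 2 by 4/3; eliminate column x3 from the other rows.
Row 1 update in column x2: 1 − (1/3)·(3/4) = 3/4.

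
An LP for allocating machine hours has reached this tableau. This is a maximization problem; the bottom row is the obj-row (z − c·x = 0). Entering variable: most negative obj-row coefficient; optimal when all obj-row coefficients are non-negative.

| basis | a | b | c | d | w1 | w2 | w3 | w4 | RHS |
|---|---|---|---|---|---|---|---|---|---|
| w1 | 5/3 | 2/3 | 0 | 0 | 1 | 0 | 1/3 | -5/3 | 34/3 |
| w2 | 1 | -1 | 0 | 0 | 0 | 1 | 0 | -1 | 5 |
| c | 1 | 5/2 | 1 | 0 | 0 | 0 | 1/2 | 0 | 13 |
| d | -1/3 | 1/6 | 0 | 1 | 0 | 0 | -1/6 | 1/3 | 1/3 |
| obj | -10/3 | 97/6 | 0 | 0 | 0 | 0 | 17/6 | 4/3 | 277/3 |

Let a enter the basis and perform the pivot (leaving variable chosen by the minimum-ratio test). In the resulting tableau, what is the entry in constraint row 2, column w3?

0

Ratio test on column a — row 1: (34/3)/(5/3) = 34/5; row 2: 5/1 = 5; row 3: 13/1 = 13; row 4: entry -1/3 ≤ 0. Minimum is 5 at row 2 (w2 leaves); pivot element 1.
Divide row 2 by 1; eliminate column a from the other rows.
In the new row 2, the w3 entry is the old entry divided by the pivot: 0/1 = 0.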